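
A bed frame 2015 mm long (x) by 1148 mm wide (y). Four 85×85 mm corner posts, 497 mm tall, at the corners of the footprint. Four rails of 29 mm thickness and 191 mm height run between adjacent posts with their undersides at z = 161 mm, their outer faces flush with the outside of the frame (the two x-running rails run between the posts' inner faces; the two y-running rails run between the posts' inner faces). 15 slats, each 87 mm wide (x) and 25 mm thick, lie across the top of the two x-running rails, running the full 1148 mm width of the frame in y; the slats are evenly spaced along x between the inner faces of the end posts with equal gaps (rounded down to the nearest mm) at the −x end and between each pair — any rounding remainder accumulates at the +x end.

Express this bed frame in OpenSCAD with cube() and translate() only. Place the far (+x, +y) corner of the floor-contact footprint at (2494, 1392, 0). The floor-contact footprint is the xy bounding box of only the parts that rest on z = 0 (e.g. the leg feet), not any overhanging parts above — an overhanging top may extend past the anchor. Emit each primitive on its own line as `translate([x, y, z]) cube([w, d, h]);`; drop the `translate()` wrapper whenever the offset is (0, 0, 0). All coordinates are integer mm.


translate([479, 244, 0]) cube([85, 85, 497]);
translate([479, 1307, 0]) cube([85, 85, 497]);
translate([2409, 244, 0]) cube([85, 85, 497]);
translate([2409, 1307, 0]) cube([85, 85, 497]);
translate([564, 244, 161]) cube([1845, 29, 191]);
translate([564, 1363, 161]) cube([1845, 29, 191]);
translate([479, 329, 161]) cube([29, 978, 191]);
translate([2465, 329, 161]) cube([29, 978, 191]);
translate([597, 244, 352]) cube([87, 1148, 25]);
translate([717, 244, 352]) cube([87, 1148, 25]);
translate([837, 244, 352]) cube([87, 1148, 25]);
translate([957, 244, 352]) cube([87, 1148, 25]);
translate([1077, 244, 352]) cube([87, 1148, 25]);
translate([1197, 244, 352]) cube([87, 1148, 25]);
translate([1317, 244, 352]) cube([87, 1148, 25]);
translate([1437, 244, 352]) cube([87, 1148, 25]);
translate([1557, 244, 352]) cube([87, 1148, 25]);
translate([1677, 244, 352]) cube([87, 1148, 25]);
translate([1797, 244, 352]) cube([87, 1148, 25]);
translate([1917, 244, 352]) cube([87, 1148, 25]);
translate([2037, 244, 352]) cube([87, 1148, 25]);
translate([2157, 244, 352]) cube([87, 1148, 25]);
translate([2277, 244, 352]) cube([87, 1148, 25]);


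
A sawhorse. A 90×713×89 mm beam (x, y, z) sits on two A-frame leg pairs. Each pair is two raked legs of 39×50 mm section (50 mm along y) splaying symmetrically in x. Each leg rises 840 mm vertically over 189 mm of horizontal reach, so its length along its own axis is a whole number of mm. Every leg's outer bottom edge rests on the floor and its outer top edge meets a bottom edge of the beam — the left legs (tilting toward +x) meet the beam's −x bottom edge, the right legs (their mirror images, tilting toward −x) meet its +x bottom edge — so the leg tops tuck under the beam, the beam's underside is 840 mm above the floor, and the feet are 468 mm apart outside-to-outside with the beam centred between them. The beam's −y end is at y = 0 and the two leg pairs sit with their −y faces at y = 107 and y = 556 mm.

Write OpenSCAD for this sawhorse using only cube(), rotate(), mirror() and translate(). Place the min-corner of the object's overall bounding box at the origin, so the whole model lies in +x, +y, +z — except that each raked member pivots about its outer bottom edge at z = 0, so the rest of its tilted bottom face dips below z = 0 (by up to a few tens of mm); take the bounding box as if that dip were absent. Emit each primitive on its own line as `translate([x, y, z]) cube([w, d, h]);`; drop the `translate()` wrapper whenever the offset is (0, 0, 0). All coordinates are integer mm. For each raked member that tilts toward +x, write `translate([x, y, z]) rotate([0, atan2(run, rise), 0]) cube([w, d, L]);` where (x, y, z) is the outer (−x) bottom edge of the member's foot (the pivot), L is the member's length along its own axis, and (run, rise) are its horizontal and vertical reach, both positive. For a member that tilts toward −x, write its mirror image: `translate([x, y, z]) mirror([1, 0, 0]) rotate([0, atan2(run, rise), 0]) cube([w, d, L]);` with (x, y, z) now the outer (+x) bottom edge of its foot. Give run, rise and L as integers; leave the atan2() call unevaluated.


// leg length = √(189² + 840²) = 861
// right-leg outer foot x = 2·189 + 90 = 468
// beam min-corner = (189, 0, 840)
translate([189, 0, 840]) cube([90, 713, 89]);
translate([0, 107, 0]) rotate([0, atan2(189, 840), 0]) cube([39, 50, 861]);
translate([468, 107, 0]) mirror([1, 0, 0]) rotate([0, atan2(189, 840), 0]) cube([39, 50, 861]);
translate([0, 556, 0]) rotate([0, atan2(189, 840), 0]) cube([39, 50, 861]);
translate([468, 556, 0]) mirror([1, 0, 0]) rotate([0, atan2(189, 840), 0]) cube([39, 50, 861]);


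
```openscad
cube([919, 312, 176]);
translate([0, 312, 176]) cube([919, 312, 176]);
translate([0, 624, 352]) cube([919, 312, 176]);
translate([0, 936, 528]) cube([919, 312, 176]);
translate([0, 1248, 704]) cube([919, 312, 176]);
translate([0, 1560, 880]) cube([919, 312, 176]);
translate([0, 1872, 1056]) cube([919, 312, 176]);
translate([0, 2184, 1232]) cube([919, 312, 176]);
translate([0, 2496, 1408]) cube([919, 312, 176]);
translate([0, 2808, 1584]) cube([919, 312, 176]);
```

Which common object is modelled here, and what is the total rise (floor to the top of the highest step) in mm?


A staircase. The total rise is 1760 mm.

10 identical blocks, each offset up and back from the previous — a staircase. Each step is 176 mm tall and there are 10 of them, so the total rise is 10 × 176 = 1760 mm.


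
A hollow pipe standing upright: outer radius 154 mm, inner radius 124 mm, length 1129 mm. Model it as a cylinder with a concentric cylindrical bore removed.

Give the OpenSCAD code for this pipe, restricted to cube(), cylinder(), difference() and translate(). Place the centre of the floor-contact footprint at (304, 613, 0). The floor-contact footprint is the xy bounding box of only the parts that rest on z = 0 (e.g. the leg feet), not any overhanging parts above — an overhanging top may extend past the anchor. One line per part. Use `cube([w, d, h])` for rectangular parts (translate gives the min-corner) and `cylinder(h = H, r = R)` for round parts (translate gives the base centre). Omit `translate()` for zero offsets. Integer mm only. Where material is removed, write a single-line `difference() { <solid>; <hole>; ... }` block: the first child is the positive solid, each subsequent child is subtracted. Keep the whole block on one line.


difference() { translate([304, 613, 0]) cylinder(h = 1129, r = 154); translate([304, 613, 0]) cylinder(h = 1129, r = 124); }


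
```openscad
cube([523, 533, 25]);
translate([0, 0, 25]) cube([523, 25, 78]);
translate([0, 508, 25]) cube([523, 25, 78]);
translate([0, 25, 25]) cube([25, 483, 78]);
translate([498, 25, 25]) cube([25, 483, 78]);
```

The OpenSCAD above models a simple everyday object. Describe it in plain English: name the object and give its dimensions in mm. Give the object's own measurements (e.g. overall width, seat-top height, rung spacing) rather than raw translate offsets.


An open-topped rectangular box: outside dimensions 523×533×103 mm, with a uniform wall and base thickness of 25 mm. The base is a full 523×533 slab on the floor; four walls sit on top of the base. The front and back walls (the −y and +y sides) span the full width; the two side walls fit between them.


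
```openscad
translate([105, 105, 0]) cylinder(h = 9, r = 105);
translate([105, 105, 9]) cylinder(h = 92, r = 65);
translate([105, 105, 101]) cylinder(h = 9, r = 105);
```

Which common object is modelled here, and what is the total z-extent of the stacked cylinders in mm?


A spool. The overall height is 110 mm.

Three coaxial cylinders, large–small–large — a spool. Two 9 mm flanges and a 92 mm core give 9 + 92 + 9 = 110 mm.


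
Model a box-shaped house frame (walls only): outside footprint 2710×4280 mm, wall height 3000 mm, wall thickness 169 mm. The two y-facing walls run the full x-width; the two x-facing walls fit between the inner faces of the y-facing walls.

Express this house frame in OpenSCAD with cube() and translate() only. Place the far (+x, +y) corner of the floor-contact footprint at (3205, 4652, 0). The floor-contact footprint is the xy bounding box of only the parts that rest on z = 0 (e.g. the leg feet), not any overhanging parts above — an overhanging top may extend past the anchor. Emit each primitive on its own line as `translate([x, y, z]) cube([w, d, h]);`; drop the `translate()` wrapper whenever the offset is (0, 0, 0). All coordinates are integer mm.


translate([495, 372, 0]) cube([2710, 169, 3000]);
translate([495, 4483, 0]) cube([2710, 169, 3000]);
translate([495, 541, 0]) cube([169, 3942, 3000]);
translate([3036, 541, 0]) cube([169, 3942, 3000]);


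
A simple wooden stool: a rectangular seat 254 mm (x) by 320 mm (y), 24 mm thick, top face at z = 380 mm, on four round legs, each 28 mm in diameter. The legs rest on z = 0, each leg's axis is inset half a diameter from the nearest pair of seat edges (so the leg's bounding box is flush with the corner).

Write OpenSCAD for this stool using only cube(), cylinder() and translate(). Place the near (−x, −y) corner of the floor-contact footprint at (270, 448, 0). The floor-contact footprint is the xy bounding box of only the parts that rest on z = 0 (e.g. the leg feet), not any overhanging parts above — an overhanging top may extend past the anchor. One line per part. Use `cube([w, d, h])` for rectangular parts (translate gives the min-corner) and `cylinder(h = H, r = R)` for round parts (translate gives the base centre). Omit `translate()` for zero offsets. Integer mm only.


translate([270, 448, 356]) cube([254, 320, 24]);
translate([284, 462, 0]) cylinder(h = 356, r = 14);
translate([510, 462, 0]) cylinder(h = 356, r = 14);
translate([284, 754, 0]) cylinder(h = 356, r = 14);
translate([510, 754, 0]) cylinder(h = 356, r = 14);


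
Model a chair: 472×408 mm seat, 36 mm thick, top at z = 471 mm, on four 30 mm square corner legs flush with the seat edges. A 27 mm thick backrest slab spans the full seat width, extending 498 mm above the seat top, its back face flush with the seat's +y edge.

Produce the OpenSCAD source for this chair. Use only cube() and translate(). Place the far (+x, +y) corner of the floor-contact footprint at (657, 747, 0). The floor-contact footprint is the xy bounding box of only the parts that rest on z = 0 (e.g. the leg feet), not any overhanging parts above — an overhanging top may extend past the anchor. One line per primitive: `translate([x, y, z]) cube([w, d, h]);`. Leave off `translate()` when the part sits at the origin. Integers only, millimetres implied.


// leg_h = 471 - 36 = 435
translate([185, 339, 435]) cube([472, 408, 36]);
translate([185, 339, 0]) cube([30, 30, 435]);
translate([627, 339, 0]) cube([30, 30, 435]);
translate([185, 717, 0]) cube([30, 30, 435]);
translate([627, 717, 0]) cube([30, 30, 435]);
translate([185, 720, 471]) cube([472, 27, 498]);


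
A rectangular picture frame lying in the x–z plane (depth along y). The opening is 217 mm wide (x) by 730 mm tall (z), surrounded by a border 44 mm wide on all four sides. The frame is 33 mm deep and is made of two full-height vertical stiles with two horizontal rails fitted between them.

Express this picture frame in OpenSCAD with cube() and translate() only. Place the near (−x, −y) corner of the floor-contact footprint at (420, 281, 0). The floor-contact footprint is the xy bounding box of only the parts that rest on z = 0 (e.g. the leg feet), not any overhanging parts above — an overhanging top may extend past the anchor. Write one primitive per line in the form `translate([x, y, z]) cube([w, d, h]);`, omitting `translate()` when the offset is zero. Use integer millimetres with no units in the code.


translate([420, 281, 0]) cube([44, 33, 818]);
translate([681, 281, 0]) cube([44, 33, 818]);
translate([464, 281, 0]) cube([217, 33, 44]);
translate([464, 281, 774]) cube([217, 33, 44]);


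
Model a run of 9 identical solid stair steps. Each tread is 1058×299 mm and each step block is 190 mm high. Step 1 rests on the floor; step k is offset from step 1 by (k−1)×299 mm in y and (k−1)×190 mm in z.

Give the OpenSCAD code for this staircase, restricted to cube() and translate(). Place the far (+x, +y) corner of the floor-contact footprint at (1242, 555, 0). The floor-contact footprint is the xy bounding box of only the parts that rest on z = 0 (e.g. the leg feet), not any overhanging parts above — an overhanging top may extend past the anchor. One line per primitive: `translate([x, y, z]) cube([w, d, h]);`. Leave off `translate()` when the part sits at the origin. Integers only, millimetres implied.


translate([184, 256, 0]) cube([1058, 299, 190]);
translate([184, 555, 190]) cube([1058, 299, 190]);
translate([184, 854, 380]) cube([1058, 299, 190]);
translate([184, 1153, 570]) cube([1058, 299, 190]);
translate([184, 1452, 760]) cube([1058, 299, 190]);
translate([184, 1751, 950]) cube([1058, 299, 190]);
translate([184, 2050, 1140]) cube([1058, 299, 190]);
translate([184, 2349, 1330]) cube([1058, 299, 190]);
translate([184, 2648, 1520]) cube([1058, 299, 190]);


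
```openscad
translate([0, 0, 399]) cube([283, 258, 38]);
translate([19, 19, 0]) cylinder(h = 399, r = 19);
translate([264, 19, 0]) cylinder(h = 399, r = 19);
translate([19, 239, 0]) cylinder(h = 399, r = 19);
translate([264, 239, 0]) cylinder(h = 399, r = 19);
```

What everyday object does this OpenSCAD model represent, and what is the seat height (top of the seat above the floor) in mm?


A stool. The seat height is 437 mm.

A 283×258×38 slab at z = 399 on four corner cylinders — a stool. The seat top is 399 + 38 = 437 mm.


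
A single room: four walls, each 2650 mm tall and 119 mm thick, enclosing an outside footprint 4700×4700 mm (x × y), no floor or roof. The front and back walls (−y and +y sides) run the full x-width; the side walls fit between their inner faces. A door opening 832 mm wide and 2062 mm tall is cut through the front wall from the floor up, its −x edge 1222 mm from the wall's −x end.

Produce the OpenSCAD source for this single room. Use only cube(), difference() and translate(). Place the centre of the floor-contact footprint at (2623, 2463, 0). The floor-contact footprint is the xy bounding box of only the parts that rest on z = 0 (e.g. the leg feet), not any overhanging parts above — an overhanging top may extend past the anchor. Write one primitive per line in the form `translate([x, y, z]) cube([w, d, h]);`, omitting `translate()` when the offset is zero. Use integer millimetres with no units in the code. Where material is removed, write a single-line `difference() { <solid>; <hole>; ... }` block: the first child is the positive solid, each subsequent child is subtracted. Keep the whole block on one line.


difference() { translate([273, 113, 0]) cube([4700, 119, 2650]); translate([1495, 113, 0]) cube([832, 119, 2062]); }
translate([273, 4694, 0]) cube([4700, 119, 2650]);
translate([273, 232, 0]) cube([119, 4462, 2650]);
translate([4854, 232, 0]) cube([119, 4462, 2650]);


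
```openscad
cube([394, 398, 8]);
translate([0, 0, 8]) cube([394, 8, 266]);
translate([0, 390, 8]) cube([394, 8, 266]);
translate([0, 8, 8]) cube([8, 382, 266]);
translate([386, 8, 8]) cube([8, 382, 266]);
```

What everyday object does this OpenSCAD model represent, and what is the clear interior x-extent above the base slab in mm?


An open box. The internal width is 378 mm.

A 394×398 base slab with four walls standing on it — an open box. The base is 394 mm wide and the walls are 8 mm thick, so the internal width is 394 − 2 × 8 = 378 mm.


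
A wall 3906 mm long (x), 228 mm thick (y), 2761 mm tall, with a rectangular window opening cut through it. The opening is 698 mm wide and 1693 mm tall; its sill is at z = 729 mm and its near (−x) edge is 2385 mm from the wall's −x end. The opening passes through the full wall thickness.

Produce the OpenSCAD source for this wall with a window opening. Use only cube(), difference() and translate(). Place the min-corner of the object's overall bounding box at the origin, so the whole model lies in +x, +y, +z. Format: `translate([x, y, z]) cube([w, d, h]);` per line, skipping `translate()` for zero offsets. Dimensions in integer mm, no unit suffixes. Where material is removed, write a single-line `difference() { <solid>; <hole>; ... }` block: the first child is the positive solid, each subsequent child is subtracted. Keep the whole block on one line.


difference() { cube([3906, 228, 2761]); translate([2385, 0, 729]) cube([698, 228, 1693]); }


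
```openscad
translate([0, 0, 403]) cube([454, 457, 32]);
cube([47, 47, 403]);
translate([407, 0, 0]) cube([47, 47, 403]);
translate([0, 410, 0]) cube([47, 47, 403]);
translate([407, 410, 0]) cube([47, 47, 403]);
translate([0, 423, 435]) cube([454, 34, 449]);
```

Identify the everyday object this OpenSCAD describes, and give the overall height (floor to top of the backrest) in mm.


A chair. The overall height is 884 mm.

A slab on four corner posts with a tall panel at the back — a chair. The seat slab sits at z = 403 with thickness 32, and the 449 mm backrest starts at the seat top, so the overall height is 403 + 32 + 449 = 884 mm.


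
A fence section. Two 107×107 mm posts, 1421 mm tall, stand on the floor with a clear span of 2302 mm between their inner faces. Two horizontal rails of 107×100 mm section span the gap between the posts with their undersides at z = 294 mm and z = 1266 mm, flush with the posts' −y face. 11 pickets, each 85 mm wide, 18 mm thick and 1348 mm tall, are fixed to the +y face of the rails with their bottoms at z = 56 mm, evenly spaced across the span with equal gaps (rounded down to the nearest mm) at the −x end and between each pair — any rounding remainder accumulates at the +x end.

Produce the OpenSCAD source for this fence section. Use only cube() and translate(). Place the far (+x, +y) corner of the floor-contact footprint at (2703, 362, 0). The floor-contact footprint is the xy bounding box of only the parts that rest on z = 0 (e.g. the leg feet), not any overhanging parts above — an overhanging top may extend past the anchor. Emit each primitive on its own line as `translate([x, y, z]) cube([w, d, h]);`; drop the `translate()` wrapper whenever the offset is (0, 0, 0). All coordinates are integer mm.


translate([187, 255, 0]) cube([107, 107, 1421]);
translate([2596, 255, 0]) cube([107, 107, 1421]);
translate([294, 255, 294]) cube([2302, 107, 100]);
translate([294, 255, 1266]) cube([2302, 107, 100]);
translate([407, 362, 56]) cube([85, 18, 1348]);
translate([605, 362, 56]) cube([85, 18, 1348]);
translate([803, 362, 56]) cube([85, 18, 1348]);
translate([1001, 362, 56]) cube([85, 18, 1348]);
translate([1199, 362, 56]) cube([85, 18, 1348]);
translate([1397, 362, 56]) cube([85, 18, 1348]);
translate([1595, 362, 56]) cube([85, 18, 1348]);
translate([1793, 362, 56]) cube([85, 18, 1348]);
translate([1991, 362, 56]) cube([85, 18, 1348]);
translate([2189, 362, 56]) cube([85, 18, 1348]);
translate([2387, 362, 56]) cube([85, 18, 1348]);


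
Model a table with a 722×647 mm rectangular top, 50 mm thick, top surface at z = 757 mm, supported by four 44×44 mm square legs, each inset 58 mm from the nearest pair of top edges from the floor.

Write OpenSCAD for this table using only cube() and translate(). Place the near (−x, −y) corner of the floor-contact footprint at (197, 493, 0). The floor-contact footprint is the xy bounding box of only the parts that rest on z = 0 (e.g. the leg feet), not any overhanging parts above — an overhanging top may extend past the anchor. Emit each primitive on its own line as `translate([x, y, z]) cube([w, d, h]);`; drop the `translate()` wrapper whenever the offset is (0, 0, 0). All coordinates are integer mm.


translate([139, 435, 707]) cube([722, 647, 50]);
translate([197, 493, 0]) cube([44, 44, 707]);
translate([759, 493, 0]) cube([44, 44, 707]);
translate([197, 980, 0]) cube([44, 44, 707]);
translate([759, 980, 0]) cube([44, 44, 707]);


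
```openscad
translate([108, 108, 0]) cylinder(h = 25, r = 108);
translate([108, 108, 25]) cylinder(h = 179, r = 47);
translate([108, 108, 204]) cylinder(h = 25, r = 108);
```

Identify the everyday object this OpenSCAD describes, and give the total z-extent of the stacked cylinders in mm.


A spool. The overall height is 229 mm.

Three coaxial cylinders, large–small–large — a spool. Two 25 mm flanges and a 179 mm core give 25 + 179 + 25 = 229 mm.


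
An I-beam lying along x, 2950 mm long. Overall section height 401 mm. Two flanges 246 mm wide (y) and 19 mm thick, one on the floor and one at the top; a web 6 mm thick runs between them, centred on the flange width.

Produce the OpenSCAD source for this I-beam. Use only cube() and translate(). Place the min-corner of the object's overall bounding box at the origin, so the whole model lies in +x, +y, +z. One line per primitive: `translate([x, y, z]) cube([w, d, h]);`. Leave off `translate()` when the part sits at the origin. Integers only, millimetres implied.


cube([2950, 246, 19]);
translate([0, 120, 19]) cube([2950, 6, 363]);
translate([0, 0, 382]) cube([2950, 246, 19]);


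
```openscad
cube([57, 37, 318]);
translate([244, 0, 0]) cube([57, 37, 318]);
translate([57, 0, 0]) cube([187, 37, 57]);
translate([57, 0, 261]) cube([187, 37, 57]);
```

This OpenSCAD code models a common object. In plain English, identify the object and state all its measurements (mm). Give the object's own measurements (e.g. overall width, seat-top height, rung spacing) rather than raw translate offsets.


A rectangular picture frame lying in the x–z plane (depth along y). The opening is 187 mm wide (x) by 204 mm tall (z), surrounded by a border 57 mm wide on all four sides. The frame is 37 mm deep and is made of two full-height vertical stiles with two horizontal rails fitted between them.


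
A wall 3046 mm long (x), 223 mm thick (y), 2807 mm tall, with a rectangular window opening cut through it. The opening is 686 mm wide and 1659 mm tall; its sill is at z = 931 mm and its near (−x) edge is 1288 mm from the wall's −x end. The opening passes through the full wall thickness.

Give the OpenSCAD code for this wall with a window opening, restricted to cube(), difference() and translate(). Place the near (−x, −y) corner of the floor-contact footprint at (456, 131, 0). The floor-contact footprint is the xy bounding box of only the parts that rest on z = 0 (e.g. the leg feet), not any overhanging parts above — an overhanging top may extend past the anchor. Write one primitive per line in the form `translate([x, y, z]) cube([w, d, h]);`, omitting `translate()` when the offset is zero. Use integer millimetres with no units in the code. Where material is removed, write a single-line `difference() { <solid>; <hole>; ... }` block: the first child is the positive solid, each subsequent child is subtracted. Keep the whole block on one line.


difference() { translate([456, 131, 0]) cube([3046, 223, 2807]); translate([1744, 131, 931]) cube([686, 223, 1659]); }


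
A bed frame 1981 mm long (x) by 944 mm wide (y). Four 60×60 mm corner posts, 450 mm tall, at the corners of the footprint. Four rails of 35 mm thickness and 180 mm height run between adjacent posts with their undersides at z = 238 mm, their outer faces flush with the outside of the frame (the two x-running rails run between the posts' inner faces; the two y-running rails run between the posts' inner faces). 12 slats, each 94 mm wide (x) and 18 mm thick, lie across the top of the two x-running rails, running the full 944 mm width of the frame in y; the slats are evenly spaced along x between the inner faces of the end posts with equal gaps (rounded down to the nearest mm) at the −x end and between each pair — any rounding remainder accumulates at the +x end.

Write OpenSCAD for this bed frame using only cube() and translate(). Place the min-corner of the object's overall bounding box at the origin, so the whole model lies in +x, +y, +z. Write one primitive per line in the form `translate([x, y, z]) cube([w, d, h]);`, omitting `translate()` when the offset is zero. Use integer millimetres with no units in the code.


// slat z = rail_z + rail_h = 238 + 180 = 418
// slat gap = ⌊(1861 − 12·94) / 13⌋ = 56
cube([60, 60, 450]);
translate([0, 884, 0]) cube([60, 60, 450]);
translate([1921, 0, 0]) cube([60, 60, 450]);
translate([1921, 884, 0]) cube([60, 60, 450]);
translate([60, 0, 238]) cube([1861, 35, 180]);
translate([60, 909, 238]) cube([1861, 35, 180]);
translate([0, 60, 238]) cube([35, 824, 180]);
translate([1946, 60, 238]) cube([35, 824, 180]);
translate([116, 0, 418]) cube([94, 944, 18]);
translate([266, 0, 418]) cube([94, 944, 18]);
translate([416, 0, 418]) cube([94, 944, 18]);
translate([566, 0, 418]) cube([94, 944, 18]);
translate([716, 0, 418]) cube([94, 944, 18]);
translate([866, 0, 418]) cube([94, 944, 18]);
translate([1016, 0, 418]) cube([94, 944, 18]);
translate([1166, 0, 418]) cube([94, 944, 18]);
translate([1316, 0, 418]) cube([94, 944, 18]);
translate([1466, 0, 418]) cube([94, 944, 18]);
translate([1616, 0, 418]) cube([94, 944, 18]);
translate([1766, 0, 418]) cube([94, 944, 18]);


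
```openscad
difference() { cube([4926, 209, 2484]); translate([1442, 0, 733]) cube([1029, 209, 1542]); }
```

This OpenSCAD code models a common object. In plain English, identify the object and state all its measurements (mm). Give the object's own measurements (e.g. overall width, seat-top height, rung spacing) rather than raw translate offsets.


A wall 4926 mm long (x), 209 mm thick (y), 2484 mm tall, with a rectangular window opening cut through it. The opening is 1029 mm wide and 1542 mm tall; its sill is at z = 733 mm and its near (−x) edge is 1442 mm from the wall's −x end. The opening passes through the full wall thickness.


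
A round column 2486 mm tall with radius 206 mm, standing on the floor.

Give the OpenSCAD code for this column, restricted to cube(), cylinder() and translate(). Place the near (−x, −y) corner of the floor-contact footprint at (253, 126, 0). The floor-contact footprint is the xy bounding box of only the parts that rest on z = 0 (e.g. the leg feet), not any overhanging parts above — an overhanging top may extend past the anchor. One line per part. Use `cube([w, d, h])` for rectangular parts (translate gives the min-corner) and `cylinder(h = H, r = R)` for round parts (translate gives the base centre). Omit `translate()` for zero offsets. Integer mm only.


translate([459, 332, 0]) cylinder(h = 2486, r = 206);


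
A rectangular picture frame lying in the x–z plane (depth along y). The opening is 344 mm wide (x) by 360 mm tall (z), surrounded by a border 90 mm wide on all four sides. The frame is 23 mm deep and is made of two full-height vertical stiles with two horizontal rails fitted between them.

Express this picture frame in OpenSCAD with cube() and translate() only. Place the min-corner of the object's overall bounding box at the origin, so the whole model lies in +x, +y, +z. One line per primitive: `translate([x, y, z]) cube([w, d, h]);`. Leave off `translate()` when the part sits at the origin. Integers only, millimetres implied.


cube([90, 23, 540]);
translate([434, 0, 0]) cube([90, 23, 540]);
translate([90, 0, 0]) cube([344, 23, 90]);
translate([90, 0, 450]) cube([344, 23, 90]);


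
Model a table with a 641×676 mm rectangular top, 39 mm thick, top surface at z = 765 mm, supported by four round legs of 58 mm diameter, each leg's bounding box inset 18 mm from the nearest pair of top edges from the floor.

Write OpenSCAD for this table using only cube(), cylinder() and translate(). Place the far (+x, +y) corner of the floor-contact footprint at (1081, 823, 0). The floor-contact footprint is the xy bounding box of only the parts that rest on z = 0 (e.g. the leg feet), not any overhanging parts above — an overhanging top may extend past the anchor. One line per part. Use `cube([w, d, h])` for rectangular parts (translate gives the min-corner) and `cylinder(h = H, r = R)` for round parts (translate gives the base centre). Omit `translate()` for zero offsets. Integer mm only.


translate([458, 165, 726]) cube([641, 676, 39]);
translate([505, 212, 0]) cylinder(h = 726, r = 29);
translate([1052, 212, 0]) cylinder(h = 726, r = 29);
translate([505, 794, 0]) cylinder(h = 726, r = 29);
translate([1052, 794, 0]) cylinder(h = 726, r = 29);


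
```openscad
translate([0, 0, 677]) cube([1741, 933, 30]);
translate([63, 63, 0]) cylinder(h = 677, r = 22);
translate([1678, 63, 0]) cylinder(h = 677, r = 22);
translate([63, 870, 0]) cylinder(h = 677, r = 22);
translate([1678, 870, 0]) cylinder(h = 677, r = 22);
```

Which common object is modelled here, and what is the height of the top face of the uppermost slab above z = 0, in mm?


A table. The table height is 707 mm.

A 1741×933×30 slab sits at z = 677 on four Ø44 mm round legs — a table. The top surface is at 677 + 30 = 707 mm.


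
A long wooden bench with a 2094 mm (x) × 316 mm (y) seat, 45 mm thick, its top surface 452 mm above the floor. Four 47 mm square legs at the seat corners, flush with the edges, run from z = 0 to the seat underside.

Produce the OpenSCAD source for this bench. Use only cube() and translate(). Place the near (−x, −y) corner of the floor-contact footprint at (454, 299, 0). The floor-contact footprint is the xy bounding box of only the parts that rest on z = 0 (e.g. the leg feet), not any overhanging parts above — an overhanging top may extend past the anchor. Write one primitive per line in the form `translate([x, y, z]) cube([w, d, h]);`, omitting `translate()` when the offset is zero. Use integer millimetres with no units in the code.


// leg_h = 452 − 45 = 407
translate([454, 299, 407]) cube([2094, 316, 45]);
translate([454, 299, 0]) cube([47, 47, 407]);
translate([454, 568, 0]) cube([47, 47, 407]);
translate([2501, 299, 0]) cube([47, 47, 407]);
translate([2501, 568, 0]) cube([47, 47, 407]);


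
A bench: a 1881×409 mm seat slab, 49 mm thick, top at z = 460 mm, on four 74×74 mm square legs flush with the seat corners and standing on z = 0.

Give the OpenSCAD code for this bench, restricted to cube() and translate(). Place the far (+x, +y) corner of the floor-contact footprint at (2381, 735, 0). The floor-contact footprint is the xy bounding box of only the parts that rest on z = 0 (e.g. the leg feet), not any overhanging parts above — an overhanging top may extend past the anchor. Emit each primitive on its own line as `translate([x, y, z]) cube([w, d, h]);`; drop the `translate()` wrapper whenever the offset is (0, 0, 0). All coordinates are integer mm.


// leg_h = 460 − 49 = 411
translate([500, 326, 411]) cube([1881, 409, 49]);
translate([500, 326, 0]) cube([74, 74, 411]);
translate([500, 661, 0]) cube([74, 74, 411]);
translate([2307, 326, 0]) cube([74, 74, 411]);
translate([2307, 661, 0]) cube([74, 74, 411]);


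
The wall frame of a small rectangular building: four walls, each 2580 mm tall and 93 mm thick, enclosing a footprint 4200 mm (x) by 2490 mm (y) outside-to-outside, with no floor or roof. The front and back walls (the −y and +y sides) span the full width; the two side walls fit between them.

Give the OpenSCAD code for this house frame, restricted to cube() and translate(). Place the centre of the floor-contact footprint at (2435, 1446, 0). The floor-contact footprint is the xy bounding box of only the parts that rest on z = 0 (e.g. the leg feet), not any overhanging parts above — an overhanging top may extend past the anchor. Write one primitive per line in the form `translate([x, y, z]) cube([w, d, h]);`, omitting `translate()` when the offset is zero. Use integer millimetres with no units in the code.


translate([335, 201, 0]) cube([4200, 93, 2580]);
translate([335, 2598, 0]) cube([4200, 93, 2580]);
translate([335, 294, 0]) cube([93, 2304, 2580]);
translate([4442, 294, 0]) cube([93, 2304, 2580]);


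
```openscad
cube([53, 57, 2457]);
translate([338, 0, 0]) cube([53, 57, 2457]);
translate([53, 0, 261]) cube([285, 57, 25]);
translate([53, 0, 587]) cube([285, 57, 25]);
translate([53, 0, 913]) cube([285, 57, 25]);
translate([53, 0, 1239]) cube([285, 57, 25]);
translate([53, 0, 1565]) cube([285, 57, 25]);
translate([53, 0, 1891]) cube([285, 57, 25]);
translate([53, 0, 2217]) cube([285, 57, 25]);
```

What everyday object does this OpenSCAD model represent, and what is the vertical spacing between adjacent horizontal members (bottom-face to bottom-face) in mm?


A ladder. The rung spacing is 326 mm.

Two tall 53×57 posts with 7 short bars between them — a ladder. Adjacent rungs sit at z = 261 and z = 587, so the spacing is 587 − 261 = 326 mm.


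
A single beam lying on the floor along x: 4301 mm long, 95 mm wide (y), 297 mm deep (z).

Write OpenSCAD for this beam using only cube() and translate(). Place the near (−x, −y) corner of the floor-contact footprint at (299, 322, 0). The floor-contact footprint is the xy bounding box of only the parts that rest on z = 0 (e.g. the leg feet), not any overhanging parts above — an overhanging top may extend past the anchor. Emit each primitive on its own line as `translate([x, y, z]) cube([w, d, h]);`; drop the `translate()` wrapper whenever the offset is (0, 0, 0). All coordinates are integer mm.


translate([299, 322, 0]) cube([4301, 95, 297]);


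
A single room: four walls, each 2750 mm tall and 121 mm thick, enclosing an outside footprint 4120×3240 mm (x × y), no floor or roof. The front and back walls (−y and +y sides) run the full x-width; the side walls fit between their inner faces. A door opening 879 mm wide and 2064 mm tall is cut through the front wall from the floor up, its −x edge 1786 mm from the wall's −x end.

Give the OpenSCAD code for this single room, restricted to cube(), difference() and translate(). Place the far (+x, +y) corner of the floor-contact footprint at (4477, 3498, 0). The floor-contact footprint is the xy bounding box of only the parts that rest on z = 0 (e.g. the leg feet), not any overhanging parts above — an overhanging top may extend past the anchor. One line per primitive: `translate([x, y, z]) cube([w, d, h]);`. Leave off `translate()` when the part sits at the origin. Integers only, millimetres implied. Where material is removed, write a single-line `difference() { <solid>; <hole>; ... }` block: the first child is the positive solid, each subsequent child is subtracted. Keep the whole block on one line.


difference() { translate([357, 258, 0]) cube([4120, 121, 2750]); translate([2143, 258, 0]) cube([879, 121, 2064]); }
translate([357, 3377, 0]) cube([4120, 121, 2750]);
translate([357, 379, 0]) cube([121, 2998, 2750]);
translate([4356, 379, 0]) cube([121, 2998, 2750]);


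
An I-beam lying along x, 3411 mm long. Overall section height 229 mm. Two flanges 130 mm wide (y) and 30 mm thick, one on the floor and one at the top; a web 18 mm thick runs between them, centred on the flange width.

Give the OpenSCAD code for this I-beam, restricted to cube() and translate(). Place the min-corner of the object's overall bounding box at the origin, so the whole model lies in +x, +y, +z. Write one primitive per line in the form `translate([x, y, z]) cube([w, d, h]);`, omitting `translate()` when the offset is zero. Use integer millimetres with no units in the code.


cube([3411, 130, 30]);
translate([0, 56, 30]) cube([3411, 18, 169]);
translate([0, 0, 199]) cube([3411, 130, 30]);


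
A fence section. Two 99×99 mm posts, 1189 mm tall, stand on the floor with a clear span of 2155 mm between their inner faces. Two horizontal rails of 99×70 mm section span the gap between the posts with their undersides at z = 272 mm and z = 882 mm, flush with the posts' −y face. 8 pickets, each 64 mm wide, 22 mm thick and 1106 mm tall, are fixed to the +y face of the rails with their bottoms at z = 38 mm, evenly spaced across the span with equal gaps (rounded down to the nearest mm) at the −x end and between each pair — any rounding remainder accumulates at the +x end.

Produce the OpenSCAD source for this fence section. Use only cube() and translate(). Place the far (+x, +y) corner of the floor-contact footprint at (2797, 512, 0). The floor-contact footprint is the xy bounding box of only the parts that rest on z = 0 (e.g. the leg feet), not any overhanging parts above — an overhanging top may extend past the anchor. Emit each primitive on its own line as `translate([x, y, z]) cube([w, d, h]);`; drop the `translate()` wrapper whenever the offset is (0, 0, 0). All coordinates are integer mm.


translate([444, 413, 0]) cube([99, 99, 1189]);
translate([2698, 413, 0]) cube([99, 99, 1189]);
translate([543, 413, 272]) cube([2155, 99, 70]);
translate([543, 413, 882]) cube([2155, 99, 70]);
translate([725, 512, 38]) cube([64, 22, 1106]);
translate([971, 512, 38]) cube([64, 22, 1106]);
translate([1217, 512, 38]) cube([64, 22, 1106]);
translate([1463, 512, 38]) cube([64, 22, 1106]);
translate([1709, 512, 38]) cube([64, 22, 1106]);
translate([1955, 512, 38]) cube([64, 22, 1106]);
translate([2201, 512, 38]) cube([64, 22, 1106]);
translate([2447, 512, 38]) cube([64, 22, 1106]);


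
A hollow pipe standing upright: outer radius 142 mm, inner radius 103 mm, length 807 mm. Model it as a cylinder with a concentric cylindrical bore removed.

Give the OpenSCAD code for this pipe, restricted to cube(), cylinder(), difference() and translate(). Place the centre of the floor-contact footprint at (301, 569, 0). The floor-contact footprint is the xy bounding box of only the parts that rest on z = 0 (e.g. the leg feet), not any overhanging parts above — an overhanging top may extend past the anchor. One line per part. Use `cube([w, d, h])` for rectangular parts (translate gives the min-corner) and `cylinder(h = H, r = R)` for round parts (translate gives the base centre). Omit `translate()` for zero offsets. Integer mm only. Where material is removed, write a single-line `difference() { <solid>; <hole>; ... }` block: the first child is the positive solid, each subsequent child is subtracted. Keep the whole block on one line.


difference() { translate([301, 569, 0]) cylinder(h = 807, r = 142); translate([301, 569, 0]) cylinder(h = 807, r = 103); }


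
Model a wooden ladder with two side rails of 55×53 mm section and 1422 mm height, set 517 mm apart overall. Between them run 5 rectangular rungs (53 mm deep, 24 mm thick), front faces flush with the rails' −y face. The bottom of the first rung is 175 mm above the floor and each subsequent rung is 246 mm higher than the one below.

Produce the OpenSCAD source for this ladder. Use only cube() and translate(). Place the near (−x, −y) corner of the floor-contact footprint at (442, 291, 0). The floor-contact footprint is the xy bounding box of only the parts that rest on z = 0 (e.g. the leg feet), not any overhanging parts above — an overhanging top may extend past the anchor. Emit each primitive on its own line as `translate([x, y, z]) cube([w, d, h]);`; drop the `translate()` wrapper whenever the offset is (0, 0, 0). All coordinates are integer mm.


translate([442, 291, 0]) cube([55, 53, 1422]);
translate([904, 291, 0]) cube([55, 53, 1422]);
translate([497, 291, 175]) cube([407, 53, 24]);
translate([497, 291, 421]) cube([407, 53, 24]);
translate([497, 291, 667]) cube([407, 53, 24]);
translate([497, 291, 913]) cube([407, 53, 24]);
translate([497, 291, 1159]) cube([407, 53, 24]);


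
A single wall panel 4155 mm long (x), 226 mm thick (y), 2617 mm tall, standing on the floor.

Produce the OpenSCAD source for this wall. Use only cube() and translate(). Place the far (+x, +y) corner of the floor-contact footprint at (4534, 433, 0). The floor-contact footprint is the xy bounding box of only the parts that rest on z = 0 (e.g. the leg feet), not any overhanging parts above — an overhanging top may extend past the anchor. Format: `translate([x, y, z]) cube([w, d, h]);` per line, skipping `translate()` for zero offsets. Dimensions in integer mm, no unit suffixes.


translate([379, 207, 0]) cube([4155, 226, 2617]);
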